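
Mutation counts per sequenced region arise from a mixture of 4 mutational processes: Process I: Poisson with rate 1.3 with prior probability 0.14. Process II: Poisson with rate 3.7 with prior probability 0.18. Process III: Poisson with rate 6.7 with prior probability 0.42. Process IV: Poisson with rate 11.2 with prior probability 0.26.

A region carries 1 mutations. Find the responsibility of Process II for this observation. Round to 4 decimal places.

0.2367

The responsibility of component k is π_k f_k(x) divided by Σ_j π_j f_j(x).
Component likelihoods at x = 1 mutations:
  f_I = 0.354291
  f_II = 0.091477
  f_III = 0.00824711
  f_IV = 0.000153151
Prior × likelihood for each component:
  π_I·f_I = 0.14 × 0.354291 = 0.0496008
  π_II·f_II = 0.18 × 0.091477 = 0.0164659
  π_III·f_III = 0.42 × 0.00824711 = 0.00346379
  π_IV·f_IV = 0.26 × 0.000153151 = 3.98193e-05
Normaliser: 0.0496008 + 0.0164659 + 0.00346379 + 3.98193e-05 = 0.0695703
P(Process II | x) ≈ 0.2367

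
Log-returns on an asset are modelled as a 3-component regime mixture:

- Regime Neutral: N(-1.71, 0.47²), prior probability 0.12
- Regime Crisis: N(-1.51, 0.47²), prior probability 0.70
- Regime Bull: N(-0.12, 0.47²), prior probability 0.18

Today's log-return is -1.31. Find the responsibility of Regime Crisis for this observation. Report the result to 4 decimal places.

The responsibility of component k is w_k f_k(x) divided by Σ_j w_j f_j(x).
Normal densities:
  p_Neutral = (1/(0.47·√(2π)))·exp(−(-1.31−-1.71)²/(2·0.47²)) = 0.848813·exp(-0.36215) = 0.590922
  p_Crisis = (1/(0.47·√(2π)))·exp(−(-1.31−-1.51)²/(2·0.47²)) = 0.848813·exp(-0.09054) = 0.775339
  p_Bull = (1/(0.47·√(2π)))·exp(−(-1.31−-0.12)²/(2·0.47²)) = 0.848813·exp(-3.20530) = 0.0344167
Unnormalised posteriors:
  w_Neutral·p_Neutral = 0.12 × 0.590922 = 0.0709107
  w_Crisis·p_Crisis = 0.70 × 0.775339 = 0.542737
  w_Bull·p_Bull = 0.18 × 0.0344167 = 0.00619501
Denominator: 0.0709107 + 0.542737 + 0.00619501 = 0.619843
So the posterior for Regime Crisis is 0.542737 / 0.619843 ≈ 0.8756.

0.8756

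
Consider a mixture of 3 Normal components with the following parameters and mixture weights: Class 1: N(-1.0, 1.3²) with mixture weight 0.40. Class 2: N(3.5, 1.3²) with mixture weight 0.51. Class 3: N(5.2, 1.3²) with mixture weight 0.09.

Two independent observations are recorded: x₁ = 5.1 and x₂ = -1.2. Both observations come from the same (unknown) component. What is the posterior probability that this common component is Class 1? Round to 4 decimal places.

By Bayes' theorem, P(k | x) = π_k f_k(x) / Σ_j π_j f_j(x).
Since both observations come from the same component, the likelihood for component k is f_k(x₁)·f_k(x₂).
  p_1 = [5.08011e-06] × [0.303268] = 1.54064e-06
  p_2 = [0.143891] × [0.000445281] = 6.40719e-05
  p_3 = [0.305972] × [1.67509e-06] = 5.1253e-07
Prior × likelihood for each component:
  π_1·p_1 = 0.40 × 1.54064e-06 = 6.16254e-07
  π_2·p_2 = 0.51 × 6.40719e-05 = 3.26767e-05
  π_3·p_3 = 0.09 × 5.1253e-07 = 4.61277e-08
Denominator: 6.16254e-07 + 3.26767e-05 + 4.61277e-08 = 3.3339e-05
So the posterior for Class 1 is 6.16254e-07 / 3.3339e-05 ≈ 0.0185.

0.0185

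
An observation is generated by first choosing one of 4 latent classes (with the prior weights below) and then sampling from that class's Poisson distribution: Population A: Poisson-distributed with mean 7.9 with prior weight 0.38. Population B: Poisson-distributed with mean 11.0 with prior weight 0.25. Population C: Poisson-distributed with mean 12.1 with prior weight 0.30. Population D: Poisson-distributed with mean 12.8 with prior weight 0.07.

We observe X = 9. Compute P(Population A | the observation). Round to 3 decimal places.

0.447

Apply Bayes' rule: the posterior for each component is proportional to its prior times its likelihood at x.
Poisson probabilities:
  L_A = e^(−7.9)·7.9^9/9! = 0.122449
  L_B = e^(−11.0)·11.0^9/9! = 0.108526
  L_C = e^(−12.1)·12.1^9/9! = 0.0851809
  L_D = e^(−12.8)·12.8^9/9! = 0.0701709
Unnormalised posteriors:
  w_A·L_A = 0.38 × 0.122449 = 0.0465305
  w_B·L_B = 0.25 × 0.108526 = 0.0271314
  w_C·L_C = 0.30 × 0.0851809 = 0.0255543
  w_D·L_D = 0.07 × 0.0701709 = 0.00491197
Normaliser: 0.0465305 + 0.0271314 + 0.0255543 + 0.00491197 = 0.104128
So the posterior for Population A is 0.0465305 / 0.104128 ≈ 0.447.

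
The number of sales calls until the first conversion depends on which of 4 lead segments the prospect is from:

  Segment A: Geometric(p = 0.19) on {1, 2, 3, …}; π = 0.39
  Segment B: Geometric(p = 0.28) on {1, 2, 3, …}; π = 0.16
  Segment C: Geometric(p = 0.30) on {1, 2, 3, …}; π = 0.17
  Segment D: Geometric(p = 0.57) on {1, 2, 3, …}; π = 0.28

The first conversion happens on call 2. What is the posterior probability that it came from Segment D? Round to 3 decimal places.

0.349

The responsibility of component k is P(Z=k) f_k(x) divided by Σ_j P(Z=j) f_j(x).
Component likelihoods at x = 2:
  f_A = 0.1539
  f_B = 0.2016
  f_C = 0.21
  f_D = 0.2451
Multiply by the mixture weights:
  P(Z=A)·f_A = 0.39 × 0.1539 = 0.060021
  P(Z=B)·f_B = 0.16 × 0.2016 = 0.032256
  P(Z=C)·f_C = 0.17 × 0.21 = 0.0357
  P(Z=D)·f_D = 0.28 × 0.2451 = 0.068628
Evidence: 0.060021 + 0.032256 + 0.0357 + 0.068628 = 0.196605
So the posterior for Segment D is 0.068628 / 0.196605 ≈ 0.349.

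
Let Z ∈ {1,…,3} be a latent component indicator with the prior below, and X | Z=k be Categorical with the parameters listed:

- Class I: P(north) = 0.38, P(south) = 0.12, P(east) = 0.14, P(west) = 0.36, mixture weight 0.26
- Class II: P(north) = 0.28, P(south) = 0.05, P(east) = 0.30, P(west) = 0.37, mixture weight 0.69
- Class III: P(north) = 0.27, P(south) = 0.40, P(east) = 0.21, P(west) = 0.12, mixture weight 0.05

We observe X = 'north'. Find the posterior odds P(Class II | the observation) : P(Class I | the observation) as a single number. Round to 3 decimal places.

1.955

Posterior odds = (π_i f_i(x)) / (π_j f_j(x)); the normalising sum cancels.
Component likelihoods at x = 'north':
  p_I = P(north | comp) = 0.38
  p_II = P(north | comp) = 0.28
  p_III = P(north | comp) = 0.27
Odds = (0.69/0.26) × (0.28/0.38) = 2.65385 × 0.736842 ≈ 1.955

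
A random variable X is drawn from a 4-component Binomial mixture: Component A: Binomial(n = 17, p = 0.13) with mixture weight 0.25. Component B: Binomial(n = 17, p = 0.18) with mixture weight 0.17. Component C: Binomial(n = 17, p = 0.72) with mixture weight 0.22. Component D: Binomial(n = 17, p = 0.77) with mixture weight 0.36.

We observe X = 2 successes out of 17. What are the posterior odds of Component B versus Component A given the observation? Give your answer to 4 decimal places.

The posterior odds equal the prior odds times the likelihood ratio: (π_i/π_j)·(f_i(x)/f_j(x)).
Binomial probabilities:
  L_A = C(17,2)·0.13^2·0.87^15 = 136·0.0169·0.123819 = 0.284587
  L_B = C(17,2)·0.18^2·0.82^15 = 136·0.0324·0.0509575 = 0.224539
  L_C = C(17,2)·0.72^2·0.28^15 = 136·0.5184·5.09766e-09 = 3.59397e-07
  L_D = C(17,2)·0.77^2·0.23^15 = 136·0.5929·2.66635e-10 = 2.15e-08
Posterior odds = (π_B·L_B) / (π_A·L_A) = (0.17·0.224539) / (0.25·0.284587) = 0.0381716 / 0.0711466 ≈ 0.5365

0.5365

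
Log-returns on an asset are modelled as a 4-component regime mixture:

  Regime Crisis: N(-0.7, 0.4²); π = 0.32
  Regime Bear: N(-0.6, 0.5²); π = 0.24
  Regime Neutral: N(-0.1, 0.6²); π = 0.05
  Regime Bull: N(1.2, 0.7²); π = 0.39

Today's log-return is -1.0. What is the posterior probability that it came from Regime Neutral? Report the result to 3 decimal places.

0.028

P(component k | x) = π_k·f_k(x) / marginal(x), where marginal(x) = Σ_j π_j·f_j(x).
Normal densities:
  L_Crisis = 0.752844
  L_Bear = 0.579383
  L_Neutral = 0.215863
  L_Bull = 0.00408253
Prior × likelihood for each component:
  π_Crisis·L_Crisis = 0.32 × 0.752844 = 0.24091
  π_Bear·L_Bear = 0.24 × 0.579383 = 0.139052
  π_Neutral·L_Neutral = 0.05 × 0.215863 = 0.0107931
  π_Bull·L_Bull = 0.39 × 0.00408253 = 0.00159219
Marginal: 0.24091 + 0.139052 + 0.0107931 + 0.00159219 = 0.392347
P(Regime Neutral | data) ≈ 0.028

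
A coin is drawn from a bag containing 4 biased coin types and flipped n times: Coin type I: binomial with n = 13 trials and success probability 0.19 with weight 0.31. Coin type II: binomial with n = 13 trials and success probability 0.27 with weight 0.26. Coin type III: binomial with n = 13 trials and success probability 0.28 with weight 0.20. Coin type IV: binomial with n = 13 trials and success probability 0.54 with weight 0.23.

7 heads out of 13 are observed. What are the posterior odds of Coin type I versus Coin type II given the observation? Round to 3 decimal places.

The posterior odds equal the prior odds times the likelihood ratio: (π_i/π_j)·(f_i(x)/f_j(x)).
Binomial probabilities:
  p_I = C(13,7)·0.19^7·0.81^6 = 1716·8.93872e-06·0.28243 = 0.00433214
  p_II = C(13,7)·0.27^7·0.73^6 = 1716·0.000104604·0.151334 = 0.0271644
  p_III = C(13,7)·0.28^7·0.72^6 = 1716·0.000134929·0.139314 = 0.0322566
  p_IV = C(13,7)·0.54^7·0.46^6 = 1716·0.0133893·0.0094743 = 0.217681
Posterior odds = (π_I·p_I) / (π_II·p_II) = (0.31·0.00433214) / (0.26·0.0271644) = 0.00134296 / 0.00706276 ≈ 0.190

0.190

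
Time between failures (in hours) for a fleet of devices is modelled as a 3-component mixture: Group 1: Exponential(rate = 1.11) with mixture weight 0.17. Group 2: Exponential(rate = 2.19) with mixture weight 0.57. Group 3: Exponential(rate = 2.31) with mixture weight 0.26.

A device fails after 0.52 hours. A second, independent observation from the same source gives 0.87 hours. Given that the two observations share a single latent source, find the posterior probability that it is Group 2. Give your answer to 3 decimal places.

P(component k | x) = w_k·f_k(x) / marginal(x), where marginal(x) = Σ_j w_j·f_j(x).
Since both observations come from the same component, the likelihood for component k is f_k(x₁)·f_k(x₂).
  f_1 = [0.62323] × [0.422595] = 0.263374
  f_2 = [0.701245] × [0.325824] = 0.228482
  f_3 = [0.694924] × [0.309607] = 0.215153
Prior × likelihood for each component:
  w_1·f_1 = 0.17 × 0.263374 = 0.0447736
  w_2·f_2 = 0.57 × 0.228482 = 0.130235
  w_3·f_3 = 0.26 × 0.215153 = 0.0559398
Sum: 0.0447736 + 0.130235 + 0.0559398 = 0.230948
Responsibility of Group 2: 0.130235 / 0.230948 ≈ 0.564

0.564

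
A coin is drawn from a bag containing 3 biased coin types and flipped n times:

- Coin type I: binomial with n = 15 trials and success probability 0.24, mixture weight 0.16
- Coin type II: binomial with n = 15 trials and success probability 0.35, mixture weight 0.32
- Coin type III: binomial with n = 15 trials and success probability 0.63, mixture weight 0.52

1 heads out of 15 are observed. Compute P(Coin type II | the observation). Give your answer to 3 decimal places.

0.246

Apply Bayes' rule: the posterior for each component is proportional to its prior times its likelihood at x.
Binomial probabilities:
  f_I = C(15,1)·0.24^1·0.76^14 = 15·0.24·0.0214482 = 0.0772134
  f_II = C(15,1)·0.35^1·0.65^14 = 15·0.35·0.00240318 = 0.0126167
  f_III = C(15,1)·0.63^1·0.37^14 = 15·0.63·9.01206e-07 = 8.5164e-06
Weight by the priors:
  π_I·f_I = 0.16 × 0.0772134 = 0.0123541
  π_II·f_II = 0.32 × 0.0126167 = 0.00403735
  π_III·f_III = 0.52 × 8.5164e-06 = 4.42853e-06
Denominator: 0.0123541 + 0.00403735 + 4.42853e-06 = 0.0163959
So the posterior for Coin type II is 0.00403735 / 0.0163959 ≈ 0.246.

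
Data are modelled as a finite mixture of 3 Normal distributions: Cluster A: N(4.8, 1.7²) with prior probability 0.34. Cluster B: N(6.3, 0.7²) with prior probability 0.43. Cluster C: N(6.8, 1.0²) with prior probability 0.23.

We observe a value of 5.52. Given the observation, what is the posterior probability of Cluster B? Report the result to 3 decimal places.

0.537

Posterior ∝ prior × likelihood, so P(k | x) ∝ π_k f_k(x); normalise over all components.
Component likelihoods at x = 5.52:
  f_A = (1/(1.7·√(2π)))·exp(−(5.52−4.8)²/(2·1.7²)) = 0.234672·exp(-0.08969) = 0.214541
  f_B = (1/(0.7·√(2π)))·exp(−(5.52−6.3)²/(2·0.7²)) = 0.569918·exp(-0.62082) = 0.306334
  f_C = (1/(1.0·√(2π)))·exp(−(5.52−6.8)²/(2·1.0²)) = 0.398942·exp(-0.81920) = 0.175847
Multiply by the mixture weights:
  π_A·f_A = 0.34 × 0.214541 = 0.0729439
  π_B·f_B = 0.43 × 0.306334 = 0.131724
  π_C·f_C = 0.23 × 0.175847 = 0.0404449
Sum: 0.0729439 + 0.131724 + 0.0404449 = 0.245112
P(Cluster B | the observation) = 0.131724 / 0.245112 ≈ 0.537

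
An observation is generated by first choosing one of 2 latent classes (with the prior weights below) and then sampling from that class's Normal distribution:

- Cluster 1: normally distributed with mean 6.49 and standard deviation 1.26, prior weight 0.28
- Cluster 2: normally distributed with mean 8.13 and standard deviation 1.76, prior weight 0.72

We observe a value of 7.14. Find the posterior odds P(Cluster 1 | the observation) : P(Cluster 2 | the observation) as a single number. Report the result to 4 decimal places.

0.5570

Only the two components matter; the odds are (P(Z=i) f_i(x)) / (P(Z=j) f_j(x)).
Component likelihoods at x = 7.14:
  L_1 = (1/(1.26·√(2π)))·exp(−(7.14−6.49)²/(2·1.26²)) = 0.316621·exp(-0.13306) = 0.277173
  L_2 = (1/(1.76·√(2π)))·exp(−(7.14−8.13)²/(2·1.76²)) = 0.226672·exp(-0.15820) = 0.193504
0.0776085 / 0.139323 ≈ 0.5570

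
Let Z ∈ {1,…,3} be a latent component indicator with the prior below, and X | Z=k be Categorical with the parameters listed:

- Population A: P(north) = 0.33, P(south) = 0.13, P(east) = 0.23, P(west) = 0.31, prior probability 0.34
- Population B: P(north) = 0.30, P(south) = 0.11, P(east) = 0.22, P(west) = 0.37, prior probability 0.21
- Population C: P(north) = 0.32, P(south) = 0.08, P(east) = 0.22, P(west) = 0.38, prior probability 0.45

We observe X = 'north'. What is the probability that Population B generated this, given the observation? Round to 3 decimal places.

By Bayes' theorem, P(k | x) = P(Z=k) f_k(x) / Σ_j P(Z=j) f_j(x).
Component likelihoods at x = 'north':
  L_A = P(north | comp) = 0.33
  L_B = P(north | comp) = 0.30
  L_C = P(north | comp) = 0.32
Multiply by the mixture weights:
  P(Z=A)·L_A = 0.34 × 0.33 = 0.1122
  P(Z=B)·L_B = 0.21 × 0.3 = 0.063
  P(Z=C)·L_C = 0.45 × 0.32 = 0.144
Marginal: 0.1122 + 0.063 + 0.144 = 0.3192
P(Population B | data) = 0.063 / 0.3192 ≈ 0.197

0.197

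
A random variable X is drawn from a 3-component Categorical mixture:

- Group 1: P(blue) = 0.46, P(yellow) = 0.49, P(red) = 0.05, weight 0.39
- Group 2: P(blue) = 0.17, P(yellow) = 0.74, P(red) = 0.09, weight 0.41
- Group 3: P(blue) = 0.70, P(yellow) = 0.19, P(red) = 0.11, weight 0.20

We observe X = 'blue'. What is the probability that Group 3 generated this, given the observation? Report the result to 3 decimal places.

0.360

P(component k | x) = π_k·f_k(x) / marginal(x), where marginal(x) = Σ_j π_j·f_j(x).
Evaluate each component's likelihood at the observed value:
  p_1 = 0.46
  p_2 = 0.17
  p_3 = 0.7
Prior × likelihood for each component:
  π_1·p_1 = 0.39 × 0.46 = 0.1794
  π_2·p_2 = 0.41 × 0.17 = 0.0697
  π_3·p_3 = 0.20 × 0.7 = 0.14
Normaliser: 0.1794 + 0.0697 + 0.14 = 0.3891
P(Group 3 | the observation) ≈ 0.360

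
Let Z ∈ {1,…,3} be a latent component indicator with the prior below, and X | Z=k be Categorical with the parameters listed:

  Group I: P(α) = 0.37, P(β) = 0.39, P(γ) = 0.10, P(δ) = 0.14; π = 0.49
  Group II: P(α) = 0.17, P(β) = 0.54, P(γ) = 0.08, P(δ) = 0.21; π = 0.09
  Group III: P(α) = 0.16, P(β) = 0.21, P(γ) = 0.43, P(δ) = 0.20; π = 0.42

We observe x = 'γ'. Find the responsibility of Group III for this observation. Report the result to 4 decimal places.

0.7627

The responsibility of component k is P(Z=k) f_k(x) divided by Σ_j P(Z=j) f_j(x).
Categorical probabilities:
  L_I = 0.1
  L_II = 0.08
  L_III = 0.43
Unnormalised posteriors:
  P(Z=I)·L_I = 0.49 × 0.1 = 0.049
  P(Z=II)·L_II = 0.09 × 0.08 = 0.0072
  P(Z=III)·L_III = 0.42 × 0.43 = 0.1806
Sum: 0.049 + 0.0072 + 0.1806 = 0.2368
P(Group III | 'γ') = 0.1806 / 0.2368 ≈ 0.7627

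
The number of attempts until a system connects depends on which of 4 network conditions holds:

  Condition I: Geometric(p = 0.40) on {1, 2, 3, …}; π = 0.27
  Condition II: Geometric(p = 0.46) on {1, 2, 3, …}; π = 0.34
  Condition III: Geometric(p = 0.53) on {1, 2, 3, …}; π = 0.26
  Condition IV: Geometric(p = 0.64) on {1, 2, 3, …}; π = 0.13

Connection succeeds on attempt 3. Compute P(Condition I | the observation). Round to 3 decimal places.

0.309

The responsibility of component k is w_k f_k(x) divided by Σ_j w_j f_j(x).
Evaluate each component's likelihood at the observed value:
  L_I = 0.144
  L_II = 0.134136
  L_III = 0.117077
  L_IV = 0.082944
Unnormalised posteriors:
  w_I·L_I = 0.27 × 0.144 = 0.03888
  w_II·L_II = 0.34 × 0.134136 = 0.0456062
  w_III·L_III = 0.26 × 0.117077 = 0.03044
  w_IV·L_IV = 0.13 × 0.082944 = 0.0107827
Sum: 0.03888 + 0.0456062 + 0.03044 + 0.0107827 = 0.125709
P(Condition I | 3) ≈ 0.309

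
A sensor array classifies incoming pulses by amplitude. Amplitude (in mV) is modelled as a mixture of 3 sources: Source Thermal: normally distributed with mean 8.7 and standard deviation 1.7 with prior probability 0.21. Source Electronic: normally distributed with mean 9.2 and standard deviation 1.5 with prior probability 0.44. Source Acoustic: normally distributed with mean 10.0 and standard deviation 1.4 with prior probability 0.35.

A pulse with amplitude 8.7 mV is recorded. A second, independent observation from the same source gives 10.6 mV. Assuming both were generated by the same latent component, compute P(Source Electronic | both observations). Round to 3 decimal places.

Apply Bayes' rule: the posterior for each component is proportional to its prior times its likelihood at x.
Since both observations come from the same component, the likelihood for component k is f_k(x₁)·f_k(x₂).
  p_Thermal = [(1/(1.7·√(2π)))·exp(−(8.7−8.7)²/(2·1.7²)) = 0.234672·exp(-0.00000) = 0.234672] × [0.125665] = 0.0294901
  p_Electronic = [(1/(1.5·√(2π)))·exp(−(8.7−9.2)²/(2·1.5²)) = 0.265962·exp(-0.05556) = 0.251589] × [0.172052] = 0.0432863
  p_Acoustic = [(1/(1.4·√(2π)))·exp(−(8.7−10.0)²/(2·1.4²)) = 0.284959·exp(-0.43112) = 0.18516] × [0.259955] = 0.0481333
Unnormalised posteriors:
  π_Thermal·p_Thermal = 0.21 × 0.0294901 = 0.00619292
  π_Electronic·p_Electronic = 0.44 × 0.0432863 = 0.019046
  π_Acoustic·p_Acoustic = 0.35 × 0.0481333 = 0.0168467
Evidence: 0.00619292 + 0.019046 + 0.0168467 = 0.0420856
So the posterior for Source Electronic is 0.019046 / 0.0420856 ≈ 0.453.

0.453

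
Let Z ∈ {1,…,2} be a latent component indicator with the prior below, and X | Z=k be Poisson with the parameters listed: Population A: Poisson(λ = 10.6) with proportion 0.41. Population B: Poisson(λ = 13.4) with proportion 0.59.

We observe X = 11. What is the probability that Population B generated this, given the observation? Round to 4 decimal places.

The responsibility of component k is P(Z=k) f_k(x) divided by Σ_j P(Z=j) f_j(x).
Evaluate each component's likelihood at the observed value:
  f_A = 0.118492
  f_B = 0.0949404
Multiply by the mixture weights:
  P(Z=A)·f_A = 0.41 × 0.118492 = 0.0485815
  P(Z=B)·f_B = 0.59 × 0.0949404 = 0.0560148
Sum: 0.0485815 + 0.0560148 = 0.104596
P(Population B | 11) ≈ 0.5355

0.5355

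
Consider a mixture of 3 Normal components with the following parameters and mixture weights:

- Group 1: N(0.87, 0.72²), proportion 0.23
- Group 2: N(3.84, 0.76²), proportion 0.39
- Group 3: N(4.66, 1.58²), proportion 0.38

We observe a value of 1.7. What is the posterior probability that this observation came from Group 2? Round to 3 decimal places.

P(component k | x) = π_k·f_k(x) / marginal(x), where marginal(x) = Σ_j π_j·f_j(x).
Normal densities:
  f_1 = (1/(0.72·√(2π)))·exp(−(1.7−0.87)²/(2·0.72²)) = 0.554087·exp(-0.66445) = 0.285109
  f_2 = (1/(0.76·√(2π)))·exp(−(1.7−3.84)²/(2·0.76²)) = 0.524924·exp(-3.96434) = 0.0099634
  f_3 = (1/(1.58·√(2π)))·exp(−(1.7−4.66)²/(2·1.58²)) = 0.252495·exp(-1.75485) = 0.0436649
Weight by the priors:
  π_1·f_1 = 0.23 × 0.285109 = 0.0655751
  π_2·f_2 = 0.39 × 0.0099634 = 0.00388573
  π_3·f_3 = 0.38 × 0.0436649 = 0.0165927
Normaliser: 0.0655751 + 0.00388573 + 0.0165927 = 0.0860535
P(Group 2 | x) ≈ 0.045

0.045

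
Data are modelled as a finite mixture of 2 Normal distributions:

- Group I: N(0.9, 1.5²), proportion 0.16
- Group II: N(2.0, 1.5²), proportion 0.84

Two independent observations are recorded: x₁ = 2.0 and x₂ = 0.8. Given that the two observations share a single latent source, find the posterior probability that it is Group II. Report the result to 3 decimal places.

0.833

P(component k | x) = P(Z=k)·f_k(x) / marginal(x), where marginal(x) = Σ_j P(Z=j)·f_j(x).
Since both observations come from the same component, the likelihood for component k is f_k(x₁)·f_k(x₂).
  L_I = [(1/(1.5·√(2π)))·exp(−(2.0−0.9)²/(2·1.5²)) = 0.265962·exp(-0.26889) = 0.203255] × [0.265371] = 0.0539381
  L_II = [(1/(1.5·√(2π)))·exp(−(2.0−2.0)²/(2·1.5²)) = 0.265962·exp(-0.00000) = 0.265962] × [0.193128] = 0.0513645
Unnormalised posteriors:
  P(Z=I)·L_I = 0.16 × 0.0539381 = 0.00863009
  P(Z=II)·L_II = 0.84 × 0.0513645 = 0.0431462
Sum: 0.00863009 + 0.0431462 = 0.0517763
P(Group II | x₁,x₂) ≈ 0.833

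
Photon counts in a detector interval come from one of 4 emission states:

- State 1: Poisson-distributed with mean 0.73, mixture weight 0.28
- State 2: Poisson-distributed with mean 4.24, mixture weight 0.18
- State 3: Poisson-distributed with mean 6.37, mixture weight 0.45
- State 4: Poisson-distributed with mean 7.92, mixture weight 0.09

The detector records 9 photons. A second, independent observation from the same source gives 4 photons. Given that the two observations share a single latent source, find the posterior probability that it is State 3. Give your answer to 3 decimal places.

Apply Bayes' rule: the posterior for each component is proportional to its prior times its likelihood at x.
Since both observations come from the same component, the likelihood for component k is f_k(x₁)·f_k(x₂).
  f_1 = [7.81822e-08] × [0.00570224] = 4.45813e-10
  f_2 = [0.0175841] × [0.194019] = 0.00341165
  f_3 = [0.0814772] × [0.11746] = 0.00957032
  f_4 = [0.122787] × [0.0595768] = 0.00731524
Unnormalised posteriors:
  P(Z=1)·f_1 = 0.28 × 4.45813e-10 = 1.24828e-10
  P(Z=2)·f_2 = 0.18 × 0.00341165 = 0.000614097
  P(Z=3)·f_3 = 0.45 × 0.00957032 = 0.00430665
  P(Z=4)·f_4 = 0.09 × 0.00731524 = 0.000658371
Normaliser: 1.24828e-10 + 0.000614097 + 0.00430665 + 0.000658371 = 0.00557911
So the posterior for State 3 is 0.00430665 / 0.00557911 ≈ 0.772.

0.772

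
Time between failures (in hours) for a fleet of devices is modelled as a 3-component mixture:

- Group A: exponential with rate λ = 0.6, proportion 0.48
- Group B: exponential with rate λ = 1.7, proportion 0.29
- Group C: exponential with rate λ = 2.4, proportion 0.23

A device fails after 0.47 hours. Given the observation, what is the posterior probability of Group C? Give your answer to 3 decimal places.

0.289

Posterior ∝ prior × likelihood, so P(k | x) ∝ w_k f_k(x); normalise over all components.
Evaluate each component's likelihood at the observed value:
  p_A = 0.6·e^(−0.6·0.47) = 0.6·e^(−0.2820) = 0.452564
  p_B = 1.7·e^(−1.7·0.47) = 1.7·e^(−0.7990) = 0.764623
  p_C = 2.4·e^(−2.4·0.47) = 2.4·e^(−1.1280) = 0.776832
Weight by the priors:
  w_A·p_A = 0.48 × 0.452564 = 0.217231
  w_B·p_B = 0.29 × 0.764623 = 0.221741
  w_C·p_C = 0.23 × 0.776832 = 0.178671
Normaliser: 0.217231 + 0.221741 + 0.178671 = 0.617643
P(Group C | x) ≈ 0.289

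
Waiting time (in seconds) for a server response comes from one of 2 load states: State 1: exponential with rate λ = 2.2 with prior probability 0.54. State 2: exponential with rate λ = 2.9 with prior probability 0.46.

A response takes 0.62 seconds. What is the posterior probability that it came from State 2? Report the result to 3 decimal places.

0.421

The responsibility of component k is π_k f_k(x) divided by Σ_j π_j f_j(x).
Component likelihoods at x = 0.62 seconds:
  L_1 = 0.5624
  L_2 = 0.480326
Prior × likelihood for each component:
  π_1·L_1 = 0.54 × 0.5624 = 0.303696
  π_2·L_2 = 0.46 × 0.480326 = 0.22095
Denominator: 0.303696 + 0.22095 = 0.524646
So the posterior for State 2 is 0.22095 / 0.524646 ≈ 0.421.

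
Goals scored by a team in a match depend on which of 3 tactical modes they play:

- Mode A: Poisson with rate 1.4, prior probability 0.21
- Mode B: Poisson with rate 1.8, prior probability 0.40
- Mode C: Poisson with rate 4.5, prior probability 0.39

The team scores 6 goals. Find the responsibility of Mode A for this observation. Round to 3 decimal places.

By Bayes' theorem, P(k | x) = π_k f_k(x) / Σ_j π_j f_j(x).
Component likelihoods at x = 6 goals:
  f_A = 0.00257883
  f_B = 0.00780859
  f_C = 0.12812
Prior × likelihood for each component:
  π_A·f_A = 0.21 × 0.00257883 = 0.000541555
  π_B·f_B = 0.40 × 0.00780859 = 0.00312343
  π_C·f_C = 0.39 × 0.12812 = 0.0499669
Marginal: 0.000541555 + 0.00312343 + 0.0499669 = 0.0536318
So the posterior for Mode A is 0.000541555 / 0.0536318 ≈ 0.010.

0.010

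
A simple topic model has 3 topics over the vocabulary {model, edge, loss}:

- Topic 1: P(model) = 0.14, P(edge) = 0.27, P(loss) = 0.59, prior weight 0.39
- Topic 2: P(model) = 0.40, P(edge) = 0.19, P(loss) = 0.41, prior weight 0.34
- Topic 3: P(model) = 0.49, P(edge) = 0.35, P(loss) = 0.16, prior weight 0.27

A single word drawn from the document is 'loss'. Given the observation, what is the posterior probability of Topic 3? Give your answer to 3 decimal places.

Apply Bayes' rule: the posterior for each component is proportional to its prior times its likelihood at x.
Evaluate each component's likelihood at the observed value:
  f_1 = 0.59
  f_2 = 0.41
  f_3 = 0.16
Prior × likelihood for each component:
  π_1·f_1 = 0.39 × 0.59 = 0.2301
  π_2·f_2 = 0.34 × 0.41 = 0.1394
  π_3·f_3 = 0.27 × 0.16 = 0.0432
Evidence: 0.2301 + 0.1394 + 0.0432 = 0.4127
P(Topic 3 | x) ≈ 0.105

0.105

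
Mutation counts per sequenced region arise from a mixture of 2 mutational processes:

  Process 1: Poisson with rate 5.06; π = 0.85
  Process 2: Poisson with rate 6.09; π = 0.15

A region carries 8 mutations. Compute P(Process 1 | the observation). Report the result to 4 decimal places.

Apply Bayes' rule: the posterior for each component is proportional to its prior times its likelihood at x.
Component likelihoods at x = 8 mutations:
  p_1 = 0.0676322
  p_2 = 0.106308
Prior × likelihood for each component:
  π_1·p_1 = 0.85 × 0.0676322 = 0.0574874
  π_2·p_2 = 0.15 × 0.106308 = 0.0159461
Evidence: 0.0574874 + 0.0159461 = 0.0734335
P(Process 1 | the observation) ≈ 0.7828

0.7828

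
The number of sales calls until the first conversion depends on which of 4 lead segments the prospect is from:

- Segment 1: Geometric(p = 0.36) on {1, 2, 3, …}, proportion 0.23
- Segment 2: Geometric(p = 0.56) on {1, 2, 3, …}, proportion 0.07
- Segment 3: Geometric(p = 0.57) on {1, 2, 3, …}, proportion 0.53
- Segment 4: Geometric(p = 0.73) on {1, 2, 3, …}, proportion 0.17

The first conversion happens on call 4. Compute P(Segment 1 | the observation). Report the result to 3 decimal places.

0.421

The responsibility of component k is π_k f_k(x) divided by Σ_j π_j f_j(x).
Geometric probabilities:
  f_1 = 0.36·(1−0.36)^3 = 0.36·0.262144 = 0.0943718
  f_2 = 0.56·(1−0.56)^3 = 0.56·0.085184 = 0.047703
  f_3 = 0.57·(1−0.57)^3 = 0.57·0.079507 = 0.045319
  f_4 = 0.73·(1−0.73)^3 = 0.73·0.019683 = 0.0143686
Weight by the priors:
  π_1·f_1 = 0.23 × 0.0943718 = 0.0217055
  π_2·f_2 = 0.07 × 0.047703 = 0.00333921
  π_3·f_3 = 0.53 × 0.045319 = 0.0240191
  π_4·f_4 = 0.17 × 0.0143686 = 0.00244266
Normaliser: 0.0217055 + 0.00333921 + 0.0240191 + 0.00244266 = 0.0515065
P(Segment 1 | x) = 0.0217055 / 0.0515065 ≈ 0.421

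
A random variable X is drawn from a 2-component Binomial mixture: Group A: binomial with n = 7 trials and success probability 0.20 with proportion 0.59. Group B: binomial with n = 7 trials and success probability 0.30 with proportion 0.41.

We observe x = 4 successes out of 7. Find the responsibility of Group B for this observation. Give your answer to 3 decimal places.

P(component k | x) = w_k·f_k(x) / marginal(x), where marginal(x) = Σ_j w_j·f_j(x).
Component likelihoods at x = 4 successes out of 7:
  p_A = C(7,4)·0.20^4·0.80^3 = 35·0.0016·0.512 = 0.028672
  p_B = C(7,4)·0.30^4·0.70^3 = 35·0.0081·0.343 = 0.0972405
Weight by the priors:
  w_A·p_A = 0.59 × 0.028672 = 0.0169165
  w_B·p_B = 0.41 × 0.0972405 = 0.0398686
Sum: 0.0169165 + 0.0398686 = 0.0567851
Responsibility of Group B: 0.0398686 / 0.0567851 ≈ 0.702

0.702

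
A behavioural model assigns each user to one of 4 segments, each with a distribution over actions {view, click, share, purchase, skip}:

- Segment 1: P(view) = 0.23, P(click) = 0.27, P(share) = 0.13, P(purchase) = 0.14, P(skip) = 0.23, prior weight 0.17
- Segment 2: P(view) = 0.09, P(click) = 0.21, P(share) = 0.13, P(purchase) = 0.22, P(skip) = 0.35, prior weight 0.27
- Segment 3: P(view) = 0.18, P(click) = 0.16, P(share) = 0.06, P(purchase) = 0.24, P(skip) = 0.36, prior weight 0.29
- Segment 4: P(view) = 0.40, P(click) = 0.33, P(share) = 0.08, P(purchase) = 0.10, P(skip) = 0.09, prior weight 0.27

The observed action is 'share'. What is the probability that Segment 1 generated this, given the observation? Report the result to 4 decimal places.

Apply Bayes' rule: the posterior for each component is proportional to its prior times its likelihood at x.
Categorical probabilities:
  f_1 = P(share | comp) = 0.13
  f_2 = P(share | comp) = 0.13
  f_3 = P(share | comp) = 0.06
  f_4 = P(share | comp) = 0.08
Multiply by the mixture weights:
  π_1·f_1 = 0.17 × 0.13 = 0.0221
  π_2·f_2 = 0.27 × 0.13 = 0.0351
  π_3·f_3 = 0.29 × 0.06 = 0.0174
  π_4·f_4 = 0.27 × 0.08 = 0.0216
Evidence: 0.0221 + 0.0351 + 0.0174 + 0.0216 = 0.0962
P(Segment 1 | data) = 0.0221 / 0.0962 ≈ 0.2297

0.2297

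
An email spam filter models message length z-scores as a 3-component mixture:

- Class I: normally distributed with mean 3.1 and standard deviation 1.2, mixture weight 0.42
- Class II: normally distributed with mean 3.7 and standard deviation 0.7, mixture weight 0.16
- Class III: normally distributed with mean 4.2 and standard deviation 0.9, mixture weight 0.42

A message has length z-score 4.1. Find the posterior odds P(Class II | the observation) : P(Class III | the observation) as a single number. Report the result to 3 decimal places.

0.419

Since P(k|x) ∝ π_k f_k(x), the posterior odds are π_i f_i(x) / (π_j f_j(x)).
Evaluate each component's likelihood at the observed value:
  f_I = 0.234927
  f_II = 0.484068
  f_III = 0.440541
0.077451 / 0.185027 ≈ 0.419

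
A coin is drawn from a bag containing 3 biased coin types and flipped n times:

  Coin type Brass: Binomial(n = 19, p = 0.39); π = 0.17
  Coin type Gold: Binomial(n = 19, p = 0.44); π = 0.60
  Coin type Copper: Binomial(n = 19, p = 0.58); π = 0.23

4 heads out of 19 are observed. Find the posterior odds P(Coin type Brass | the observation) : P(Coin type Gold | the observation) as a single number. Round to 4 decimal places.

Only the two components matter; the odds are (P(Z=i) f_i(x)) / (P(Z=j) f_j(x)).
Evaluate each component's likelihood at the observed value:
  L_Brass = 0.0540244
  L_Gold = 0.0242669
  L_Copper = 0.000979118
0.00918414 / 0.0145602 ≈ 0.6308

0.6308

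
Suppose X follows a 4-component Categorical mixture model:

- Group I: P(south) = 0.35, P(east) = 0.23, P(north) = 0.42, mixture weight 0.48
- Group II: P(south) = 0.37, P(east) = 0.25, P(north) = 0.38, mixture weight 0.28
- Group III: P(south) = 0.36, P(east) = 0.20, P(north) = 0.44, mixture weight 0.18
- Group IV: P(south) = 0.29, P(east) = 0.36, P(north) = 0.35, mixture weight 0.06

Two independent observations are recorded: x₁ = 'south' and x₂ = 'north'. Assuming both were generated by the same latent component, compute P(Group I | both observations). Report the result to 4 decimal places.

0.4882

By Bayes' theorem, P(k | x) = π_k f_k(x) / Σ_j π_j f_j(x).
Since both observations come from the same component, the likelihood for component k is f_k(x₁)·f_k(x₂).
  p_I = [P(south | comp) = 0.35] × [0.42] = 0.147
  p_II = [P(south | comp) = 0.37] × [0.38] = 0.1406
  p_III = [P(south | comp) = 0.36] × [0.44] = 0.1584
  p_IV = [P(south | comp) = 0.29] × [0.35] = 0.1015
Weight by the priors:
  π_I·p_I = 0.48 × 0.147 = 0.07056
  π_II·p_II = 0.28 × 0.1406 = 0.039368
  π_III·p_III = 0.18 × 0.1584 = 0.028512
  π_IV·p_IV = 0.06 × 0.1015 = 0.00609
Denominator: 0.07056 + 0.039368 + 0.028512 + 0.00609 = 0.14453
P(Group I | x) = 0.07056 / 0.14453 ≈ 0.4882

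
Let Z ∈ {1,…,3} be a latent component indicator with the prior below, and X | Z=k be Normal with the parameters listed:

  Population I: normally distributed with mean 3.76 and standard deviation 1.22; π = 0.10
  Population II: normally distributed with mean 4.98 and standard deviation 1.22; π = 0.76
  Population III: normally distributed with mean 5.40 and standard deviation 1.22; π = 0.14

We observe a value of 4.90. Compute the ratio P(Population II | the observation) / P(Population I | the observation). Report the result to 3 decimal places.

Posterior odds = (π_i f_i(x)) / (π_j f_j(x)); the normalising sum cancels.
Evaluate each component's likelihood at the observed value:
  f_I = 0.211323
  f_II = 0.3263
  f_III = 0.300661
0.247988 / 0.0211323 ≈ 11.735

11.735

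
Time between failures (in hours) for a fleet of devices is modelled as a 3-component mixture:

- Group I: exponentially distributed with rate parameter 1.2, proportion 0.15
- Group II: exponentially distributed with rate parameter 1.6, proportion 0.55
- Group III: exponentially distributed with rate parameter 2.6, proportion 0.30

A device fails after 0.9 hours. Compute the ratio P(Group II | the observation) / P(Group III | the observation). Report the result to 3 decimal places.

Only the two components matter; the odds are (w_i f_i(x)) / (w_j f_j(x)).
Exponential densities:
  p_I = 1.2·e^(−1.2·0.9) = 1.2·e^(−1.0800) = 0.407515
  p_II = 1.6·e^(−1.6·0.9) = 1.6·e^(−1.4400) = 0.379084
  p_III = 2.6·e^(−2.6·0.9) = 2.6·e^(−2.3400) = 0.250452
0.208496 / 0.0751356 ≈ 2.775

2.775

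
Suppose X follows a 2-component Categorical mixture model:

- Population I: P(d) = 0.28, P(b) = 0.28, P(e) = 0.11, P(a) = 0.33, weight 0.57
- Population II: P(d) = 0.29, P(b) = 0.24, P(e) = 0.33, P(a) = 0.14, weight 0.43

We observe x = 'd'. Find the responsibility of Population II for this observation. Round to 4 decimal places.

0.4386

Posterior ∝ prior × likelihood, so P(k | x) ∝ π_k f_k(x); normalise over all components.
Component likelihoods at x = 'd':
  f_I = P(d | comp) = 0.28
  f_II = P(d | comp) = 0.29
Weight by the priors:
  π_I·f_I = 0.57 × 0.28 = 0.1596
  π_II·f_II = 0.43 × 0.29 = 0.1247
Evidence: 0.1596 + 0.1247 = 0.2843
P(Population II | the observation) = 0.1247 / 0.2843 ≈ 0.4386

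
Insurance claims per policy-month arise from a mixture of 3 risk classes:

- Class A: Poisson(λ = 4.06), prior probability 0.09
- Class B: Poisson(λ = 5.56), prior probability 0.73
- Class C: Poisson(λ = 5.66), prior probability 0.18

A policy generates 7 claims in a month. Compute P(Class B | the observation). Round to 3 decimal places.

0.761

Apply Bayes' rule: the posterior for each component is proportional to its prior times its likelihood at x.
Evaluate each component's likelihood at the observed value:
  f_A = e^(−4.06)·4.06^7/7! = 0.0622323
  f_B = e^(−5.56)·5.56^7/7! = 0.125434
  f_C = e^(−5.66)·5.66^7/7! = 0.128581
Weight by the priors:
  w_A·f_A = 0.09 × 0.0622323 = 0.00560091
  w_B·f_B = 0.73 × 0.125434 = 0.0915669
  w_C·f_C = 0.18 × 0.128581 = 0.0231446
Evidence: 0.00560091 + 0.0915669 + 0.0231446 = 0.120312
P(Class B | data) = 0.0915669 / 0.120312 ≈ 0.761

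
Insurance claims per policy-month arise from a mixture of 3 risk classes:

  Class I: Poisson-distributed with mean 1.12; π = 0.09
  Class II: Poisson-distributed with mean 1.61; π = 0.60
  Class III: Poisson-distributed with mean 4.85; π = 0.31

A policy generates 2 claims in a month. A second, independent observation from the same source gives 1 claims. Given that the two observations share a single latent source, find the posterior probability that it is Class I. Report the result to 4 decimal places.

By Bayes' theorem, P(k | x) = P(Z=k) f_k(x) / Σ_j P(Z=j) f_j(x).
Since both observations come from the same component, the likelihood for component k is f_k(x₁)·f_k(x₂).
  L_I = [0.204643] × [0.365433] = 0.0747833
  L_II = [0.259064] × [0.321819] = 0.0833718
  L_III = [0.0920715] × [0.0379676] = 0.00349574
Unnormalised posteriors:
  P(Z=I)·L_I = 0.09 × 0.0747833 = 0.00673049
  P(Z=II)·L_II = 0.60 × 0.0833718 = 0.0500231
  P(Z=III)·L_III = 0.31 × 0.00349574 = 0.00108368
Marginal: 0.00673049 + 0.0500231 + 0.00108368 = 0.0578373
Responsibility of Class I: 0.00673049 / 0.0578373 ≈ 0.1164

0.1164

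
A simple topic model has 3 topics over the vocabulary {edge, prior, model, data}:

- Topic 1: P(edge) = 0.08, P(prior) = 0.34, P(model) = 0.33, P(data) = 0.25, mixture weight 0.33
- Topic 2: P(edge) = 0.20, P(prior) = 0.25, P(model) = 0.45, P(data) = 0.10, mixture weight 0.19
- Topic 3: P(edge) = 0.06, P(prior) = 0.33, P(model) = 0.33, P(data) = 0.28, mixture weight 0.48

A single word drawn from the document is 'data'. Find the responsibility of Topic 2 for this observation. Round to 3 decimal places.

0.081

Apply Bayes' rule: the posterior for each component is proportional to its prior times its likelihood at x.
Categorical probabilities:
  p_1 = P(data | comp) = 0.25
  p_2 = P(data | comp) = 0.10
  p_3 = P(data | comp) = 0.28
Prior × likelihood for each component:
  w_1·p_1 = 0.33 × 0.25 = 0.0825
  w_2·p_2 = 0.19 × 0.1 = 0.019
  w_3·p_3 = 0.48 × 0.28 = 0.1344
Marginal: 0.0825 + 0.019 + 0.1344 = 0.2359
Responsibility of Topic 2: 0.019 / 0.2359 ≈ 0.081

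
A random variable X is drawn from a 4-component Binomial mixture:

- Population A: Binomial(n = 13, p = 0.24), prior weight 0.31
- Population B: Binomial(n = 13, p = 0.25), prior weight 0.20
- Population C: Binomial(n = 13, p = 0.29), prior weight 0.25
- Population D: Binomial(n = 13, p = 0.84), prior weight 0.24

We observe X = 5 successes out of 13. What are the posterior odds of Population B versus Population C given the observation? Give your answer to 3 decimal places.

0.591

The posterior odds equal the prior odds times the likelihood ratio: (π_i/π_j)·(f_i(x)/f_j(x)).
Binomial probabilities:
  f_A = 0.114063
  f_B = 0.125826
  f_C = 0.170465
  f_D = 0.000231172
Posterior odds = (π_B·f_B) / (π_C·f_C) = (0.20·0.125826) / (0.25·0.170465) = 0.0251651 / 0.0426163 ≈ 0.591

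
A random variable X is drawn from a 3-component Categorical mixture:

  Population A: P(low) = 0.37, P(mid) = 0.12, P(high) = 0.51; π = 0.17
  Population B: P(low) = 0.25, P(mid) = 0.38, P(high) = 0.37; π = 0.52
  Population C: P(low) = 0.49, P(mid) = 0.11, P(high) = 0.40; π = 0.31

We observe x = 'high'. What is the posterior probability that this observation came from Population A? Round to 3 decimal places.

By Bayes' theorem, P(k | x) = π_k f_k(x) / Σ_j π_j f_j(x).
Evaluate each component's likelihood at the observed value:
  f_A = 0.51
  f_B = 0.37
  f_C = 0.4
Multiply by the mixture weights:
  π_A·f_A = 0.17 × 0.51 = 0.0867
  π_B·f_B = 0.52 × 0.37 = 0.1924
  π_C·f_C = 0.31 × 0.4 = 0.124
Sum: 0.0867 + 0.1924 + 0.124 = 0.4031
P(Population A | 'high') ≈ 0.215

0.215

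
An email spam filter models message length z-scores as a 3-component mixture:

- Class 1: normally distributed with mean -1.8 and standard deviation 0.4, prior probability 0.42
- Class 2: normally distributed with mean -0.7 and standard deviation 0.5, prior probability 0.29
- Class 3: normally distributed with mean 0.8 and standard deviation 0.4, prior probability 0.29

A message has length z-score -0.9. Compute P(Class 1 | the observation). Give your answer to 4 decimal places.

Posterior ∝ prior × likelihood, so P(k | x) ∝ π_k f_k(x); normalise over all components.
Component likelihoods at x = -0.9:
  L_1 = (1/(0.4·√(2π)))·exp(−(-0.9−-1.8)²/(2·0.4²)) = 0.997356·exp(-2.53125) = 0.0793491
  L_2 = (1/(0.5·√(2π)))·exp(−(-0.9−-0.7)²/(2·0.5²)) = 0.797885·exp(-0.08000) = 0.73654
  L_3 = (1/(0.4·√(2π)))·exp(−(-0.9−0.8)²/(2·0.4²)) = 0.997356·exp(-9.03125) = 0.000119297
Unnormalised posteriors:
  π_1·L_1 = 0.42 × 0.0793491 = 0.0333266
  π_2·L_2 = 0.29 × 0.73654 = 0.213597
  π_3·L_3 = 0.29 × 0.000119297 = 3.4596e-05
Evidence: 0.0333266 + 0.213597 + 3.4596e-05 = 0.246958
So the posterior for Class 1 is 0.0333266 / 0.246958 ≈ 0.1349.

0.1349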